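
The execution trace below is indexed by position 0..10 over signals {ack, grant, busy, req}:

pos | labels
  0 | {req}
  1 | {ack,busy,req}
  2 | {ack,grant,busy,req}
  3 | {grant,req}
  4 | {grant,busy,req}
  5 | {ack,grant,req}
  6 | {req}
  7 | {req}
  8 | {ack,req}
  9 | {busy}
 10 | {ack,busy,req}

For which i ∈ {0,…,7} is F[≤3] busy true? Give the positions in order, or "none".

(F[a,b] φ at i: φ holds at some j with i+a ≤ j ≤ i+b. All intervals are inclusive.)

Evaluate at each i in [0,7]:
  i=0: ✓ (witness j=1)
  i=1: ✓ (witness j=1)
  i=2: ✓ (witness j=2)
  i=3: ✓ (witness j=4)
  i=4: ✓ (witness j=4)
  i=5: ✗ (none in [5,8])
  i=6: ✓ (witness j=9)
  i=7: ✓ (witness j=9)

0, 1, 2, 3, 4, 6, 7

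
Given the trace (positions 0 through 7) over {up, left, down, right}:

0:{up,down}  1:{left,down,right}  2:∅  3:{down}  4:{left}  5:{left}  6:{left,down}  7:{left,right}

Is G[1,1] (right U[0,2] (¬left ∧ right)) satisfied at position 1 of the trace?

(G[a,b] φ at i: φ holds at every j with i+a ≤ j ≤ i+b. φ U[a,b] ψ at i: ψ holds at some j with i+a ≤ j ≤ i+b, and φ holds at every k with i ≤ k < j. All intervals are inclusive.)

False

Check (right U[0,2] (¬left ∧ right)) at every j in [2,2]:
  j=2: fails
Fails at j=2 → formula fails.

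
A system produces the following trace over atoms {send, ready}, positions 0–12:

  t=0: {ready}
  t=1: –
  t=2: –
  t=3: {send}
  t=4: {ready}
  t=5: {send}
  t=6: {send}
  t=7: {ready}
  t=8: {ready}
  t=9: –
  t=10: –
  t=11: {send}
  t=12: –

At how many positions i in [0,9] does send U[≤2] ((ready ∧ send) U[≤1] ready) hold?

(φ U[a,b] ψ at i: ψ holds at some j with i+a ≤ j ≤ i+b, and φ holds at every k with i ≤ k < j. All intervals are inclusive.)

7

Evaluate at each i in [0,9]:
  i=0: ✓ (rhs at j=0)
  i=1: ✗ (no rhs in [1,3])
  i=2: ✗ (lhs fails at k=2 before rhs at j=4)
  i=3: ✓ (rhs at j=4; lhs holds on [3,3])
  i=4: ✓ (rhs at j=4)
  i=5: ✓ (rhs at j=7; lhs holds on [5,6])
  i=6: ✓ (rhs at j=7; lhs holds on [6,6])
  i=7: ✓ (rhs at j=7)
  i=8: ✓ (rhs at j=8)
  i=9: ✗ (no rhs in [9,11])
Positions where it holds: {0, 3, 4, 5, 6, 7, 8} → 7.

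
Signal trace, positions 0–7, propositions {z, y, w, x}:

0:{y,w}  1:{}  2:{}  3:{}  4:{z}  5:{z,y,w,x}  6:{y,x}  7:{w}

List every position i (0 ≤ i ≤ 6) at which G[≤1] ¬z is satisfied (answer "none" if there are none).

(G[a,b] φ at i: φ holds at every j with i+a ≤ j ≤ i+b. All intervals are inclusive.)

0, 1, 2, 6

Evaluate at each i in [0,6]:
  i=0: ✓ (all of [0,1])
  i=1: ✓ (all of [1,2])
  i=2: ✓ (all of [2,3])
  i=3: ✗ (fails at j=4)
  i=4: ✗ (fails at j=4)
  i=5: ✗ (fails at j=5)
  i=6: ✓ (all of [6,7])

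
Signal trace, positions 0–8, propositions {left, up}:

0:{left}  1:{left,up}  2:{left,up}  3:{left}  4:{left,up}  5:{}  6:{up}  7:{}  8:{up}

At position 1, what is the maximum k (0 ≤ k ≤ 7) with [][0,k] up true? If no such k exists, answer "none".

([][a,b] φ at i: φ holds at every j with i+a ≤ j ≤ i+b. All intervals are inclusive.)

1

up must hold from j=1 onward; find where it first fails.
  j=1: holds
  j=2: holds
  j=3: fails
Holds on [1,2], so largest k = 1.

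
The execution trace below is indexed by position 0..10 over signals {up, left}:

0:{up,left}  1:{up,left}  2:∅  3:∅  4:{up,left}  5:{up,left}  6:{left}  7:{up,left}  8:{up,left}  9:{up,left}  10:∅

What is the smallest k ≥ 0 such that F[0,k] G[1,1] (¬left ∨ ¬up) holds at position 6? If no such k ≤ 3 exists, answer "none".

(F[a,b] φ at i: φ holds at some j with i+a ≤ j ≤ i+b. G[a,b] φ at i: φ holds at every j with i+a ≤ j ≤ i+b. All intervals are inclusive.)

3

Scan j = 6,7,… for G[1,1] (¬left ∨ ¬up):
  j=6: fails
  j=7: fails
  j=8: fails
  j=9: holds
First hit at j=9, so smallest k = 9-6 = 3.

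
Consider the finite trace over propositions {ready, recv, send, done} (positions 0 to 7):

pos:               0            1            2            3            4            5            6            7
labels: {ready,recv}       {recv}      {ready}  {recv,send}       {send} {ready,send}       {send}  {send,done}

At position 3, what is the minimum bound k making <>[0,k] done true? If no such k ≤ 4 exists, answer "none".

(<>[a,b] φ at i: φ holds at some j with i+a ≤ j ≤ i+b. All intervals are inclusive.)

4

Scan j = 3,4,… for done:
  j=3: fails
  j=4: fails
  j=5: fails
  j=6: fails
  j=7: holds
First hit at j=7, so smallest k = 7-3 = 4.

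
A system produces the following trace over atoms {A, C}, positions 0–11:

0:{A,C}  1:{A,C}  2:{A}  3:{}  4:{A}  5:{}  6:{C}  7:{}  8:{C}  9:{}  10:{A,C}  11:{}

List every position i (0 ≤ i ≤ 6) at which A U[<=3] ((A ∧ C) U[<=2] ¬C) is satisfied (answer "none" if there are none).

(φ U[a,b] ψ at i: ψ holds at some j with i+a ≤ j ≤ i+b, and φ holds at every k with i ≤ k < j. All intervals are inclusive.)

0, 1, 2, 3, 4, 5

Evaluate at each i in [0,6]:
  i=0: ✓ (rhs at j=0)
  i=1: ✓ (rhs at j=1)
  i=2: ✓ (rhs at j=2)
  i=3: ✓ (rhs at j=3)
  i=4: ✓ (rhs at j=4)
  i=5: ✓ (rhs at j=5)
  i=6: ✗ (lhs fails at k=6 before rhs at j=7)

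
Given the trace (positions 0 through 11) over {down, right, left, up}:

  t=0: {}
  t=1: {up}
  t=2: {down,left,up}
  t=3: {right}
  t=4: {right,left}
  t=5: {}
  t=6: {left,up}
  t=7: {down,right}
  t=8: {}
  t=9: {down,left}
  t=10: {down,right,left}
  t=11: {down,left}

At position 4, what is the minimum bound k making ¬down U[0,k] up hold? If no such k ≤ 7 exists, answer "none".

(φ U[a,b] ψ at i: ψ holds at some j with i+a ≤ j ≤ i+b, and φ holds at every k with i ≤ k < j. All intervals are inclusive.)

Need earliest j ≥ 4 with up, and ¬down at every k in [4,j-1].
  j=4: rhs fails.
  j=5: rhs fails.
  j=6: rhs holds; lhs holds on [4,5]. k = 2.

2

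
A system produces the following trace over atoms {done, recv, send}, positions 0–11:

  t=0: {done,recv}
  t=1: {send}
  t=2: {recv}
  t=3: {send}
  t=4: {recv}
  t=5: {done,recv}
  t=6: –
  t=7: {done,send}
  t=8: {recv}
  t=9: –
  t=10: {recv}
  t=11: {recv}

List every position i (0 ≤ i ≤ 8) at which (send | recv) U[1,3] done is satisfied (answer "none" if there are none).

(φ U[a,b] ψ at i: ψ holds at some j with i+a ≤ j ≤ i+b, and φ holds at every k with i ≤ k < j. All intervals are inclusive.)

Evaluate at each i in [0,8]:
  i=0: ✗ (no rhs in [1,3])
  i=1: ✗ (no rhs in [2,4])
  i=2: ✓ (rhs at j=5; lhs holds on [2,4])
  i=3: ✓ (rhs at j=5; lhs holds on [3,4])
  i=4: ✓ (rhs at j=5; lhs holds on [4,4])
  i=5: ✗ (lhs fails at k=6 before rhs at j=7)
  i=6: ✗ (lhs fails at k=6 before rhs at j=7)
  i=7: ✗ (no rhs in [8,10])
  i=8: ✗ (no rhs in [9,11])

2, 3, 4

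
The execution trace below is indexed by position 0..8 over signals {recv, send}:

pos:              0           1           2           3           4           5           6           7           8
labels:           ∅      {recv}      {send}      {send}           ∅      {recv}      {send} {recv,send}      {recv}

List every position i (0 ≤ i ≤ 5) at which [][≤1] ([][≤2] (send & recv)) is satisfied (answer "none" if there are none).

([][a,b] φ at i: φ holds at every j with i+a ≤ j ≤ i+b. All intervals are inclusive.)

Evaluate at each i in [0,5]:
  i=0: ✗ (fails at j=0)
  i=1: ✗ (fails at j=1)
  i=2: ✗ (fails at j=2)
  i=3: ✗ (fails at j=3)
  i=4: ✗ (fails at j=4)
  i=5: ✗ (fails at j=5)

none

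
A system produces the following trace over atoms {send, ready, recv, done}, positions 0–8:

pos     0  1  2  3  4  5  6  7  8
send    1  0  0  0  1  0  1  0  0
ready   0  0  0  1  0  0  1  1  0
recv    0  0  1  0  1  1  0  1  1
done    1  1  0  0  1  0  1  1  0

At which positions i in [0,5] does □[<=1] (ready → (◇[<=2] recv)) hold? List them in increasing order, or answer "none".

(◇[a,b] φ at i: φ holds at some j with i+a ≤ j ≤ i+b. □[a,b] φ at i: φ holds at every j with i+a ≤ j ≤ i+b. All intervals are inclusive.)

Evaluate at each i in [0,5]:
  i=0: ✓ (all of [0,1])
  i=1: ✓ (all of [1,2])
  i=2: ✓ (all of [2,3])
  i=3: ✓ (all of [3,4])
  i=4: ✓ (all of [4,5])
  i=5: ✓ (all of [5,6])

0, 1, 2, 3, 4, 5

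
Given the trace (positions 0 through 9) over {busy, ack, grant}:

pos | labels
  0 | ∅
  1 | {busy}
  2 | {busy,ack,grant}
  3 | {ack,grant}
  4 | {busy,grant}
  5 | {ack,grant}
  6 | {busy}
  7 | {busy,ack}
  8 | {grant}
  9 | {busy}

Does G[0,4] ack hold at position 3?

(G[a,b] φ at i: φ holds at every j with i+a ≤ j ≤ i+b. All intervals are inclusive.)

False

Check ack at every j in [3,7]:
  j=3: true
  j=4: false
  j=5: true
  j=6: false
  j=7: true
Fails at j=4 → formula fails.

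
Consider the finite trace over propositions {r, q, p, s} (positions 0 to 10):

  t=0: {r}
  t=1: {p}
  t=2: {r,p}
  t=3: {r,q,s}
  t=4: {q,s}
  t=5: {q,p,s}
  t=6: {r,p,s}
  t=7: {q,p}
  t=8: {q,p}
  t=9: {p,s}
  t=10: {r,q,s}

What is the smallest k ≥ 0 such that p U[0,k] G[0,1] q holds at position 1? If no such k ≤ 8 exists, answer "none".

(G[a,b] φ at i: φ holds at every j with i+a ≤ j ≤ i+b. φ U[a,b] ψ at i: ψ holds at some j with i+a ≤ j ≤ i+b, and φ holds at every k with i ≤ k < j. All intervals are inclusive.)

Need earliest j ≥ 1 with G[0,1] q, and p at every k in [1,j-1].
  j=1: rhs fails.
  j=2: rhs fails.
  j=3: rhs holds; lhs holds on [1,2]. k = 2.

2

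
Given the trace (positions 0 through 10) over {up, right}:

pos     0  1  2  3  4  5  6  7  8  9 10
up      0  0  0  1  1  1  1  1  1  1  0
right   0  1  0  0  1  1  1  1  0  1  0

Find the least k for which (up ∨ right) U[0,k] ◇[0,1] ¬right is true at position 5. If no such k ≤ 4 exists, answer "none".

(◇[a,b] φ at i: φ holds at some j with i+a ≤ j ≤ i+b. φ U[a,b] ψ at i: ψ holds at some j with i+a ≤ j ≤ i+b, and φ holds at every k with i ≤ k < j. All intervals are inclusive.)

Need earliest j ≥ 5 with ◇[0,1] ¬right, and (up ∨ right) at every k in [5,j-1].
  j=5: rhs fails.
  j=6: rhs fails.
  j=7: rhs holds; lhs holds on [5,6]. k = 2.

2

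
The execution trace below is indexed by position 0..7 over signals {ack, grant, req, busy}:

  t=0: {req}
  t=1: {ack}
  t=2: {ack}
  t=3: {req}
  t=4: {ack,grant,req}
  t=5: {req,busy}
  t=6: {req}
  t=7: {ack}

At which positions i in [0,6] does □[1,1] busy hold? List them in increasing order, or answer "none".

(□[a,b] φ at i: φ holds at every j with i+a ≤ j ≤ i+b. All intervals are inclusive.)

Evaluate at each i in [0,6]:
  i=0: ✗ (fails at j=1)
  i=1: ✗ (fails at j=2)
  i=2: ✗ (fails at j=3)
  i=3: ✗ (fails at j=4)
  i=4: ✓ (all of [5,5])
  i=5: ✗ (fails at j=6)
  i=6: ✗ (fails at j=7)

4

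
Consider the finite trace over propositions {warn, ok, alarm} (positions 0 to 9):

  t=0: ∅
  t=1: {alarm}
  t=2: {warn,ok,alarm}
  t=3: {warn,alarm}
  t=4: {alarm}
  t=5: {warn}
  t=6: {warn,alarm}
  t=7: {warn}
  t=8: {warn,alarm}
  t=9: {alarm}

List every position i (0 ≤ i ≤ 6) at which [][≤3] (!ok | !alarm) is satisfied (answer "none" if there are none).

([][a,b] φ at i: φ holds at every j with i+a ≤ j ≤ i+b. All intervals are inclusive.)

Evaluate at each i in [0,6]:
  i=0: ✗ (fails at j=2)
  i=1: ✗ (fails at j=2)
  i=2: ✗ (fails at j=2)
  i=3: ✓ (all of [3,6])
  i=4: ✓ (all of [4,7])
  i=5: ✓ (all of [5,8])
  i=6: ✓ (all of [6,9])

3, 4, 5, 6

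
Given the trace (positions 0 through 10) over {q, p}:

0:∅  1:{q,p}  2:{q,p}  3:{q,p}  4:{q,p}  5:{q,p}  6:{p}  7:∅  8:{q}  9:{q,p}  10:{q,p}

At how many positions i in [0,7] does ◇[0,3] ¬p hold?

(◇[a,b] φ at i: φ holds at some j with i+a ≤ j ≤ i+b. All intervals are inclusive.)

5

Evaluate at each i in [0,7]:
  i=0: ✓ (witness j=0)
  i=1: ✗ (none in [1,4])
  i=2: ✗ (none in [2,5])
  i=3: ✗ (none in [3,6])
  i=4: ✓ (witness j=7)
  i=5: ✓ (witness j=7)
  i=6: ✓ (witness j=7)
  i=7: ✓ (witness j=7)
Positions where it holds: {0, 4, 5, 6, 7} → 5.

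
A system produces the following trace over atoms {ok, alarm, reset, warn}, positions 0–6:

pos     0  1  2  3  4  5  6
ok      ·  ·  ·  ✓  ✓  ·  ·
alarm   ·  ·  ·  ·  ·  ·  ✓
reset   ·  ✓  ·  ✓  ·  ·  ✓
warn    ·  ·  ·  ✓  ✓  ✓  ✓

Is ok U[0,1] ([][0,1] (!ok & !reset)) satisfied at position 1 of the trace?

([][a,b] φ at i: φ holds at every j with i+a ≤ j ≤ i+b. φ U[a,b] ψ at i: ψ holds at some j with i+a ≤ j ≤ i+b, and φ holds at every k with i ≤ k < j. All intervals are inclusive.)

False

Need some j in [1,2] with [][0,1] (!ok & !reset), and ok at every k in [1,j-1].
  j=1: [][0,1] (!ok & !reset) — fails at 1.
  j=2: [][0,1] (!ok & !reset) — fails at 3.
No j in the window works → until fails.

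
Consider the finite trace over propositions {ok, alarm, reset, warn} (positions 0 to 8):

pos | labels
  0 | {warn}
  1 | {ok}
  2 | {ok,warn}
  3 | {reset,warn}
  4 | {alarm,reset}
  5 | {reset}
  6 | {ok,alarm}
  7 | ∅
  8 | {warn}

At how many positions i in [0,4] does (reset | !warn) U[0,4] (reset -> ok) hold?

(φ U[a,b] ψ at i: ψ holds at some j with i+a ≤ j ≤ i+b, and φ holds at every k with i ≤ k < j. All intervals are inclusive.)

5

Evaluate at each i in [0,4]:
  i=0: ✓ (rhs at j=0)
  i=1: ✓ (rhs at j=1)
  i=2: ✓ (rhs at j=2)
  i=3: ✓ (rhs at j=6; lhs holds on [3,5])
  i=4: ✓ (rhs at j=6; lhs holds on [4,5])
Positions where it holds: {0, 1, 2, 3, 4} → 5.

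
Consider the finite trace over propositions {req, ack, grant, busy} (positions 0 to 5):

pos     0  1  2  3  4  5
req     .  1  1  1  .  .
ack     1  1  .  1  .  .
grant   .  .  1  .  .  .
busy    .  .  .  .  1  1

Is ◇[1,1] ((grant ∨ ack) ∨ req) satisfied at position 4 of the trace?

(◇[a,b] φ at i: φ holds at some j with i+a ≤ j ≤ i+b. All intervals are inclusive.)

Check ((grant ∨ ack) ∨ req) at each j in [5,5]:
  j=5: false
No position in the window satisfies it → formula fails.

Does not hold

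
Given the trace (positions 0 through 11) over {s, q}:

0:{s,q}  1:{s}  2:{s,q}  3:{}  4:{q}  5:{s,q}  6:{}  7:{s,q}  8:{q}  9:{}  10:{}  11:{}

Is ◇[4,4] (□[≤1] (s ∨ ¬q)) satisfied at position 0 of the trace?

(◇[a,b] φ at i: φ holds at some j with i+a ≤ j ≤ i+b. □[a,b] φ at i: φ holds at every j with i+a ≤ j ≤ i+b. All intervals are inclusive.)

No

Check □[≤1] (s ∨ ¬q) at each j in [4,4]:
  j=4: fails at 4
No position in the window satisfies it → formula fails.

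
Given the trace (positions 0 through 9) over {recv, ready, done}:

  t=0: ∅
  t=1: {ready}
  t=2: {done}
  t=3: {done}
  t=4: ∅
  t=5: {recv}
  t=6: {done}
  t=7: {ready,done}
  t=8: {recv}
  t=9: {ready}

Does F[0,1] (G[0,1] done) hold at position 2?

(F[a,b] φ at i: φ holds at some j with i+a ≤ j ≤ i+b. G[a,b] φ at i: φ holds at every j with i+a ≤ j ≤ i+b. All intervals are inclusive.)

Yes

Check G[0,1] done at each j in [2,3]:
  j=2: holds on [2,3]
  j=3: fails at 4
Found at j=2 → formula holds.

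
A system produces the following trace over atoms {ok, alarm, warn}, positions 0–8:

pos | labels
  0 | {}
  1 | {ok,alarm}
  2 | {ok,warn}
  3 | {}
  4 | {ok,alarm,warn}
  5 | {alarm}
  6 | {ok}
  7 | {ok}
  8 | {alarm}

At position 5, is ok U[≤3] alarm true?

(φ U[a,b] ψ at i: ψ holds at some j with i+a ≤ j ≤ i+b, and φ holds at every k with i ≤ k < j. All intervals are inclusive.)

Yes

Need some j in [5,8] with alarm, and ok at every k in [5,j-1].
  j=5: alarm holds; no prefix to check → satisfied.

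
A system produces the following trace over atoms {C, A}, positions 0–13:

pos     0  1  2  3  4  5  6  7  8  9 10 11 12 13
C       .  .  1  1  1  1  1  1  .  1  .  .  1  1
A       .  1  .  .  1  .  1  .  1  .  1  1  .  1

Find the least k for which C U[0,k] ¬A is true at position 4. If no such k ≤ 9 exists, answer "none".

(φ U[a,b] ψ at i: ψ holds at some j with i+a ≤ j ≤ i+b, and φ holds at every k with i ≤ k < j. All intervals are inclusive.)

1

Need earliest j ≥ 4 with ¬A, and C at every k in [4,j-1].
  j=4: rhs fails.
  j=5: rhs holds; lhs holds on [4,4]. k = 1.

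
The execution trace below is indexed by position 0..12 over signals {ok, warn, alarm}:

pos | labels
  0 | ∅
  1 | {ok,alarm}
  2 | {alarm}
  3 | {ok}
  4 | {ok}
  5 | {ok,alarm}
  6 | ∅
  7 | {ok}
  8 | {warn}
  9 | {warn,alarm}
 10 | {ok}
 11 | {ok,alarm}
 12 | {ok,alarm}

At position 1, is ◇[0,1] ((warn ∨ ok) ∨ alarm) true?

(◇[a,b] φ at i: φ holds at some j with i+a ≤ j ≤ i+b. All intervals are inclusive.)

Holds

Check ((warn ∨ ok) ∨ alarm) at each j in [1,2]:
  j=1: true
  j=2: true
Found at j=1 → formula holds.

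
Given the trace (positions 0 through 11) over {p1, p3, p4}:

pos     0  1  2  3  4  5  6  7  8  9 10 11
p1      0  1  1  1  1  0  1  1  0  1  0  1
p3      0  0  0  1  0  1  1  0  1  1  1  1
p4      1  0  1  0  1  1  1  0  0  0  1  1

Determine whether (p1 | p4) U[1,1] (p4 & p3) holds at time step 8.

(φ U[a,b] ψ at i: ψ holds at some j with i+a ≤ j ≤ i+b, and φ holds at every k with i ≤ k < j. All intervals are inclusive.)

Need some j in [9,9] with (p4 & p3), and (p1 | p4) at every k in [8,j-1].
  j=9: (p4 & p3) false.
No j in the window works → until fails.

False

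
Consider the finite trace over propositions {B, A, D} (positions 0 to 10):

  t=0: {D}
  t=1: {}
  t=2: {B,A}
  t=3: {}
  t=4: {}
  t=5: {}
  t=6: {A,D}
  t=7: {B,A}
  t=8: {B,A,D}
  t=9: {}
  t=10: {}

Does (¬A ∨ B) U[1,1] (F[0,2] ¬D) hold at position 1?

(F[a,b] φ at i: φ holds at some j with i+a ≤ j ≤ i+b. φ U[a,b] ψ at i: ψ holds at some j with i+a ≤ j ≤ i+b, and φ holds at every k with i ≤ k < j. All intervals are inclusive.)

Need some j in [2,2] with F[0,2] ¬D, and (¬A ∨ B) at every k in [1,j-1].
  j=2: F[0,2] ¬D holds; (¬A ∨ B) holds at every k in [1,1] → satisfied.

Holds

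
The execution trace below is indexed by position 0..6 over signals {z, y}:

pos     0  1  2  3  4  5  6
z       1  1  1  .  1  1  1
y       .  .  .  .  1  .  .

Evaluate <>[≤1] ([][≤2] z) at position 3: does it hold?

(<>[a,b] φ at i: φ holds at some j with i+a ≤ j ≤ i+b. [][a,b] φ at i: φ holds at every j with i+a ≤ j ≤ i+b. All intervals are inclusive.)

Check [][≤2] z at each j in [3,4]:
  j=3: fails at 3
  j=4: holds on [4,6]
Found at j=4 → formula holds.

True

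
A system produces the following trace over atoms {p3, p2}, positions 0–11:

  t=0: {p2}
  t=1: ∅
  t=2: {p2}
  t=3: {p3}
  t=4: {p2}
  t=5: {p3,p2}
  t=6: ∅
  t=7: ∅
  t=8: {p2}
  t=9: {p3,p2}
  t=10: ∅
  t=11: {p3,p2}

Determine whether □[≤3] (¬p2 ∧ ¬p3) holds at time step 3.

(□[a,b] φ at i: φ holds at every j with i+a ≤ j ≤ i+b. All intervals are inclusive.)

No

Check (¬p2 ∧ ¬p3) at every j in [3,6]:
  j=3: false
  j=4: false
  j=5: false
  j=6: true
Fails at j=3 → formula fails.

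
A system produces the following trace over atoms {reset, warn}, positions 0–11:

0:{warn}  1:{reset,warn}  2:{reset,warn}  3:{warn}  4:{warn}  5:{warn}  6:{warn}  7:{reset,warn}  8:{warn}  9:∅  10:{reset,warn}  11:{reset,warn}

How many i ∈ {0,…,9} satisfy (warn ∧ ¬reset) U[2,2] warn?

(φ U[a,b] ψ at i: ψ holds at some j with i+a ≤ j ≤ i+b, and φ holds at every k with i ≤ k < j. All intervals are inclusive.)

3

Evaluate at each i in [0,9]:
  i=0: ✗ (lhs fails at k=1 before rhs at j=2)
  i=1: ✗ (lhs fails at k=1 before rhs at j=3)
  i=2: ✗ (lhs fails at k=2 before rhs at j=4)
  i=3: ✓ (rhs at j=5; lhs holds on [3,4])
  i=4: ✓ (rhs at j=6; lhs holds on [4,5])
  i=5: ✓ (rhs at j=7; lhs holds on [5,6])
  i=6: ✗ (lhs fails at k=7 before rhs at j=8)
  i=7: ✗ (no rhs in [9,9])
  i=8: ✗ (lhs fails at k=9 before rhs at j=10)
  i=9: ✗ (lhs fails at k=9 before rhs at j=11)
Positions where it holds: {3, 4, 5} → 3.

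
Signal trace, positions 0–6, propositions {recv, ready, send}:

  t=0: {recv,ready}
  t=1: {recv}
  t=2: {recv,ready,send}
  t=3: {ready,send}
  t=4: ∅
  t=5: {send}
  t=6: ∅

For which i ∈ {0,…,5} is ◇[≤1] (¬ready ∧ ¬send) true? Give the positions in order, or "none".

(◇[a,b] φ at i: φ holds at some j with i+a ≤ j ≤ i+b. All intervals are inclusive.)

Evaluate at each i in [0,5]:
  i=0: ✓ (witness j=1)
  i=1: ✓ (witness j=1)
  i=2: ✗ (none in [2,3])
  i=3: ✓ (witness j=4)
  i=4: ✓ (witness j=4)
  i=5: ✓ (witness j=6)

0, 1, 3, 4, 5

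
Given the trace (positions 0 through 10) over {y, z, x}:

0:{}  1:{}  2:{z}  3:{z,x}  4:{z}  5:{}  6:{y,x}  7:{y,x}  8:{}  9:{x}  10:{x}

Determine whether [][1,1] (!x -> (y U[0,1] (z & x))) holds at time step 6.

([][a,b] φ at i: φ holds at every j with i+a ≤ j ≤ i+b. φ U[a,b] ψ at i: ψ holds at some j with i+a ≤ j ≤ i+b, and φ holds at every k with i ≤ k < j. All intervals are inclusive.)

True

Check (!x -> (y U[0,1] (z & x))) at every j in [7,7]:
  j=7: antecedent false → ✓
All positions satisfy it → formula holds.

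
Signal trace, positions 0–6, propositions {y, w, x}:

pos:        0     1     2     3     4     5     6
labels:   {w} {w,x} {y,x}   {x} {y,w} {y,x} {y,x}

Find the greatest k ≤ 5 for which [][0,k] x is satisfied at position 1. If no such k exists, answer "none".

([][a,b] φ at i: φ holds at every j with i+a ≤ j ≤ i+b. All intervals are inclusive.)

x must hold from j=1 onward; find where it first fails.
  j=1: holds
  j=2: holds
  j=3: holds
  j=4: fails
Holds on [1,3], so largest k = 2.

2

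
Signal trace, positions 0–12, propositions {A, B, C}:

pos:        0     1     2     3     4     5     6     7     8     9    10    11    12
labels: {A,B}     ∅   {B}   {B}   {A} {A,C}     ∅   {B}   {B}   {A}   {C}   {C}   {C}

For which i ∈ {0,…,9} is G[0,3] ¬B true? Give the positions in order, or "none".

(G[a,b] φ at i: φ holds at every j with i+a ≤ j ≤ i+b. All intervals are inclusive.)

9

Evaluate at each i in [0,9]:
  i=0: ✗ (fails at j=0)
  i=1: ✗ (fails at j=2)
  i=2: ✗ (fails at j=2)
  i=3: ✗ (fails at j=3)
  i=4: ✗ (fails at j=7)
  i=5: ✗ (fails at j=7)
  i=6: ✗ (fails at j=7)
  i=7: ✗ (fails at j=7)
  i=8: ✗ (fails at j=8)
  i=9: ✓ (all of [9,12])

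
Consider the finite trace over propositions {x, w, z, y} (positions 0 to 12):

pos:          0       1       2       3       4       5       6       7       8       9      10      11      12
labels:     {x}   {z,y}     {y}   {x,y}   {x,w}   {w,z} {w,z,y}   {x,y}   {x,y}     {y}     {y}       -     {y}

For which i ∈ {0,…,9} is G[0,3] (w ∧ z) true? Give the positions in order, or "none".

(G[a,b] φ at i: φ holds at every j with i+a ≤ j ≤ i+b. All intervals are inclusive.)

none

Evaluate at each i in [0,9]:
  i=0: ✗ (fails at j=0)
  i=1: ✗ (fails at j=1)
  i=2: ✗ (fails at j=2)
  i=3: ✗ (fails at j=3)
  i=4: ✗ (fails at j=4)
  i=5: ✗ (fails at j=7)
  i=6: ✗ (fails at j=7)
  i=7: ✗ (fails at j=7)
  i=8: ✗ (fails at j=8)
  i=9: ✗ (fails at j=9)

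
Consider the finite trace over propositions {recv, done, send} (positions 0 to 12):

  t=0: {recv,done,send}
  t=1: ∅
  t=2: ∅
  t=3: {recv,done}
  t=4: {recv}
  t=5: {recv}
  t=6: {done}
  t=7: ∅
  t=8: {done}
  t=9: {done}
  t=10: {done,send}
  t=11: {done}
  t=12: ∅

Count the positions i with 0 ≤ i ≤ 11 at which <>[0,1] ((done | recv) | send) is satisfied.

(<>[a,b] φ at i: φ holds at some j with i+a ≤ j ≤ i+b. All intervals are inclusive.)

11

Evaluate at each i in [0,11]:
  i=0: ✓ (witness j=0)
  i=1: ✗ (none in [1,2])
  i=2: ✓ (witness j=3)
  i=3: ✓ (witness j=3)
  i=4: ✓ (witness j=4)
  i=5: ✓ (witness j=5)
  i=6: ✓ (witness j=6)
  i=7: ✓ (witness j=8)
  i=8: ✓ (witness j=8)
  i=9: ✓ (witness j=9)
  i=10: ✓ (witness j=10)
  i=11: ✓ (witness j=11)
Positions where it holds: {0, 2, 3, 4, 5, 6, 7, 8, 9, 10, 11} → 11.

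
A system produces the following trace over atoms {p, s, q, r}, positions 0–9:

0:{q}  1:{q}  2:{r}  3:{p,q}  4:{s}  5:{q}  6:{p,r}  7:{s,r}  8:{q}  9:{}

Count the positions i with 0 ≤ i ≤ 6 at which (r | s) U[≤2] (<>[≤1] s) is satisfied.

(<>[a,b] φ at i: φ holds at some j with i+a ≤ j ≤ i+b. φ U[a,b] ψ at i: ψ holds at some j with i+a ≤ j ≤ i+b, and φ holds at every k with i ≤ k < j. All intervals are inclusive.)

4

Evaluate at each i in [0,6]:
  i=0: ✗ (no rhs in [0,2])
  i=1: ✗ (lhs fails at k=1 before rhs at j=3)
  i=2: ✓ (rhs at j=3; lhs holds on [2,2])
  i=3: ✓ (rhs at j=3)
  i=4: ✓ (rhs at j=4)
  i=5: ✗ (lhs fails at k=5 before rhs at j=6)
  i=6: ✓ (rhs at j=6)
Positions where it holds: {2, 3, 4, 6} → 4.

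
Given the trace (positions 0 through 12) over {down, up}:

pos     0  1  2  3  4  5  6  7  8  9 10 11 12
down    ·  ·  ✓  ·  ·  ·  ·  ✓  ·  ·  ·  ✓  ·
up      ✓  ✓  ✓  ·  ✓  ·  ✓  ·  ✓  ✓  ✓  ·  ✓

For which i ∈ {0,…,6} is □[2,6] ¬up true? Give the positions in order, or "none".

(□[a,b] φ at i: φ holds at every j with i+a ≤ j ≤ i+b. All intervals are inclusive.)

none

Evaluate at each i in [0,6]:
  i=0: ✗ (fails at j=2)
  i=1: ✗ (fails at j=4)
  i=2: ✗ (fails at j=4)
  i=3: ✗ (fails at j=6)
  i=4: ✗ (fails at j=6)
  i=5: ✗ (fails at j=8)
  i=6: ✗ (fails at j=8)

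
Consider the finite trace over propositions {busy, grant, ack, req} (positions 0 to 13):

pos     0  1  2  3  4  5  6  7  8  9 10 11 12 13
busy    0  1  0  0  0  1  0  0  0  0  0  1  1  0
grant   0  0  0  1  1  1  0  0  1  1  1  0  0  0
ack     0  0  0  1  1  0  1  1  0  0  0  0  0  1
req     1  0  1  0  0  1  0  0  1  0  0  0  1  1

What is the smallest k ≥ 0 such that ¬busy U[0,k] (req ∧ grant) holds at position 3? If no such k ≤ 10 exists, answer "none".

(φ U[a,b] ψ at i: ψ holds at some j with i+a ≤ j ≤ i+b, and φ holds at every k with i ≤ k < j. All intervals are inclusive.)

2

Need earliest j ≥ 3 with (req ∧ grant), and ¬busy at every k in [3,j-1].
  j=3: rhs fails.
  j=4: rhs fails.
  j=5: rhs holds; lhs holds on [3,4]. k = 2.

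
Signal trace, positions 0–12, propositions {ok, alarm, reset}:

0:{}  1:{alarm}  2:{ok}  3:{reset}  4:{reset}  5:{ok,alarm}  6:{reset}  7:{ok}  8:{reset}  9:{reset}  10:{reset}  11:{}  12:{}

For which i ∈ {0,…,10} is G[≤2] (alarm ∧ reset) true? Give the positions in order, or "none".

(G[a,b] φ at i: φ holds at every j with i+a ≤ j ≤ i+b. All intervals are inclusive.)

Evaluate at each i in [0,10]:
  i=0: ✗ (fails at j=0)
  i=1: ✗ (fails at j=1)
  i=2: ✗ (fails at j=2)
  i=3: ✗ (fails at j=3)
  i=4: ✗ (fails at j=4)
  i=5: ✗ (fails at j=5)
  i=6: ✗ (fails at j=6)
  i=7: ✗ (fails at j=7)
  i=8: ✗ (fails at j=8)
  i=9: ✗ (fails at j=9)
  i=10: ✗ (fails at j=10)

none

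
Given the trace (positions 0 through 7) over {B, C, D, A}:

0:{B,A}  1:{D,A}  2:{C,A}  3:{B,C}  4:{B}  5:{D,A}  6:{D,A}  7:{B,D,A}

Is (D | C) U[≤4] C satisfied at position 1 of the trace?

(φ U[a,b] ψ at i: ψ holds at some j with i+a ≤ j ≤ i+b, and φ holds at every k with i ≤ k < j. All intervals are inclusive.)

Need some j in [1,5] with C, and (D | C) at every k in [1,j-1].
  j=1: C false.
  j=2: C holds; (D | C) holds at every k in [1,1] → satisfied.

Yes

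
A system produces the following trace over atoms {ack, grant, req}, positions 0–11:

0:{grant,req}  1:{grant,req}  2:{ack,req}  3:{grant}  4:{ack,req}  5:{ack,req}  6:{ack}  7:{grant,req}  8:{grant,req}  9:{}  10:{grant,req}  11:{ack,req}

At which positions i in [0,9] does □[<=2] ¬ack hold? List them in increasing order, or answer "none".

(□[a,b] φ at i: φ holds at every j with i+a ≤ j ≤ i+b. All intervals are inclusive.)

7, 8

Evaluate at each i in [0,9]:
  i=0: ✗ (fails at j=2)
  i=1: ✗ (fails at j=2)
  i=2: ✗ (fails at j=2)
  i=3: ✗ (fails at j=4)
  i=4: ✗ (fails at j=4)
  i=5: ✗ (fails at j=5)
  i=6: ✗ (fails at j=6)
  i=7: ✓ (all of [7,9])
  i=8: ✓ (all of [8,10])
  i=9: ✗ (fails at j=11)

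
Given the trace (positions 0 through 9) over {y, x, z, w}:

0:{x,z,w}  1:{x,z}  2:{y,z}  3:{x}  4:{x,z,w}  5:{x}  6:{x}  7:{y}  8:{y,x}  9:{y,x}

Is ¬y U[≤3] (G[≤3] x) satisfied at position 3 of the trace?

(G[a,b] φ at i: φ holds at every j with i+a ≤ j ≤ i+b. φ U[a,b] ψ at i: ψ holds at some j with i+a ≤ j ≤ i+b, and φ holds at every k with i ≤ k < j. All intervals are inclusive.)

True

Need some j in [3,6] with G[≤3] x, and ¬y at every k in [3,j-1].
  j=3: G[≤3] x holds; no prefix to check → satisfied.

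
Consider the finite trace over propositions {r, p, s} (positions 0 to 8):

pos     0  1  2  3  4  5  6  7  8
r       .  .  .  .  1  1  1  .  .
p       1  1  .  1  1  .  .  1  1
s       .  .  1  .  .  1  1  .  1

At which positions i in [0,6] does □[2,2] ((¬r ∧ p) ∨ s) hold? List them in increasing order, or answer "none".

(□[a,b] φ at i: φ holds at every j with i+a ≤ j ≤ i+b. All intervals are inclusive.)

Evaluate at each i in [0,6]:
  i=0: ✓ (all of [2,2])
  i=1: ✓ (all of [3,3])
  i=2: ✗ (fails at j=4)
  i=3: ✓ (all of [5,5])
  i=4: ✓ (all of [6,6])
  i=5: ✓ (all of [7,7])
  i=6: ✓ (all of [8,8])

0, 1, 3, 4, 5, 6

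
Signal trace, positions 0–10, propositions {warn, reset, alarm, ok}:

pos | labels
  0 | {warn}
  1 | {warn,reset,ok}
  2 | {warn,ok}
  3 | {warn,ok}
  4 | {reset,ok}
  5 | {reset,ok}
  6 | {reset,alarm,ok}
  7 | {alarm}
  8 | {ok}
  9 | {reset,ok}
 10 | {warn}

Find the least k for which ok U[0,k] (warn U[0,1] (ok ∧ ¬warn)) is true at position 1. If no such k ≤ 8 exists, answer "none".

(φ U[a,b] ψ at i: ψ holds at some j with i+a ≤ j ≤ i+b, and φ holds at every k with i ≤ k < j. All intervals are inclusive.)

2

Need earliest j ≥ 1 with (warn U[0,1] (ok ∧ ¬warn)), and ok at every k in [1,j-1].
  j=1: rhs fails.
  j=2: rhs fails.
  j=3: rhs holds; lhs holds on [1,2]. k = 2.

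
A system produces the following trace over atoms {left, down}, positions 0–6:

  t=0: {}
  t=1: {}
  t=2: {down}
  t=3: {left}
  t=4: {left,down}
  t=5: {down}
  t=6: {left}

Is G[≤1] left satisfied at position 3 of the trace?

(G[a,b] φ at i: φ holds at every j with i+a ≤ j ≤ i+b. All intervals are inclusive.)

Check left at every j in [3,4]:
  j=3: true
  j=4: true
All positions satisfy it → formula holds.

Holds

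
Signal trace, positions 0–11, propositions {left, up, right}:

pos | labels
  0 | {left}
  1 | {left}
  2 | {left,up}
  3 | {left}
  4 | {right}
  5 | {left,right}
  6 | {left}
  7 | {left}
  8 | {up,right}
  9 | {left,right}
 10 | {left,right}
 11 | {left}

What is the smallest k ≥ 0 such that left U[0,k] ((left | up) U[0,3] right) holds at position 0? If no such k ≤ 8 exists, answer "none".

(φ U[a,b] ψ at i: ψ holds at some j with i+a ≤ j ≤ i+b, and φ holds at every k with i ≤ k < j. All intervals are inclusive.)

1

Need earliest j ≥ 0 with ((left | up) U[0,3] right), and left at every k in [0,j-1].
  j=0: rhs fails.
  j=1: rhs holds; lhs holds on [0,0]. k = 1.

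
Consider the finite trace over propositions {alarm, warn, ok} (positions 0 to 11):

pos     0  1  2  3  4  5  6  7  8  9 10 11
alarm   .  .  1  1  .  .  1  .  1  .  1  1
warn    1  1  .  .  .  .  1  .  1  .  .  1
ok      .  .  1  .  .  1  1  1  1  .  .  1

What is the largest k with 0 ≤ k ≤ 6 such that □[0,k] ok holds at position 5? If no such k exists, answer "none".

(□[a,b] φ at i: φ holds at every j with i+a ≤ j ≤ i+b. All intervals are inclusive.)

3

ok must hold from j=5 onward; find where it first fails.
  j=5: holds
  j=6: holds
  j=7: holds
  j=8: holds
  j=9: fails
Holds on [5,8], so largest k = 3.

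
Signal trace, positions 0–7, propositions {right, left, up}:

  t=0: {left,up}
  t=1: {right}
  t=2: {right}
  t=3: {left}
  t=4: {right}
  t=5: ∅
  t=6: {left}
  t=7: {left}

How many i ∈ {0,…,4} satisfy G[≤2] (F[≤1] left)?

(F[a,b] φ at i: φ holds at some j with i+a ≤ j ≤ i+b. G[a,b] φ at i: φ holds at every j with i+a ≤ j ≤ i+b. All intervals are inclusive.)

Evaluate at each i in [0,4]:
  i=0: ✗ (fails at j=1)
  i=1: ✗ (fails at j=1)
  i=2: ✗ (fails at j=4)
  i=3: ✗ (fails at j=4)
  i=4: ✗ (fails at j=4)
Positions where it holds: {} → 0.

0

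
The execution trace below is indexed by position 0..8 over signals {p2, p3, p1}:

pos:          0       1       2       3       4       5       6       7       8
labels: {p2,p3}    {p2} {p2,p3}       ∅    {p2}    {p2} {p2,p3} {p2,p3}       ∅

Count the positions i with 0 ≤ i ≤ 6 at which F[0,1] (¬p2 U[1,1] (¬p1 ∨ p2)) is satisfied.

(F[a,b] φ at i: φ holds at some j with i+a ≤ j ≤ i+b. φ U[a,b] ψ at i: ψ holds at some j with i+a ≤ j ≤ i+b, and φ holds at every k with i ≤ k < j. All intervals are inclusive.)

2

Evaluate at each i in [0,6]:
  i=0: ✗ (none in [0,1])
  i=1: ✗ (none in [1,2])
  i=2: ✓ (witness j=3)
  i=3: ✓ (witness j=3)
  i=4: ✗ (none in [4,5])
  i=5: ✗ (none in [5,6])
  i=6: ✗ (none in [6,7])
Positions where it holds: {2, 3} → 2.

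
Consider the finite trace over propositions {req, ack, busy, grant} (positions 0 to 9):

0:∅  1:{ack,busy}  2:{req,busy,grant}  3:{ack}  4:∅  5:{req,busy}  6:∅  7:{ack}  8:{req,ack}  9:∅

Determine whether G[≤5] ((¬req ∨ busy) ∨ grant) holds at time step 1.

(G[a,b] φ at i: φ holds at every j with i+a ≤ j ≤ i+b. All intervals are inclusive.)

True

Check ((¬req ∨ busy) ∨ grant) at every j in [1,6]:
  j=1: true
  j=2: true
  j=3: true
  j=4: true
  j=5: true
  j=6: true
All positions satisfy it → formula holds.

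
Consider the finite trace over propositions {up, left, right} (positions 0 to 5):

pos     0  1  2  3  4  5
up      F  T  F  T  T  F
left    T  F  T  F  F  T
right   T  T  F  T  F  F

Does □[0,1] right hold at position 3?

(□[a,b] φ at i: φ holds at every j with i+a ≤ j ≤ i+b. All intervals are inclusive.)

Check right at every j in [3,4]:
  j=3: true
  j=4: false
Fails at j=4 → formula fails.

Does not hold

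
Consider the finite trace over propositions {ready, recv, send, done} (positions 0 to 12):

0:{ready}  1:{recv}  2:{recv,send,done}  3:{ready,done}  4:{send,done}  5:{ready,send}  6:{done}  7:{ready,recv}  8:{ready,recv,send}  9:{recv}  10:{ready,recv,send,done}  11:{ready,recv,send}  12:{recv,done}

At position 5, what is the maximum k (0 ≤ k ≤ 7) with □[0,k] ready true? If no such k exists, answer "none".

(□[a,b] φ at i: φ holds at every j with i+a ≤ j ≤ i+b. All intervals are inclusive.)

ready must hold from j=5 onward; find where it first fails.
  j=5: holds
  j=6: fails
Holds on [5,5], so largest k = 0.

0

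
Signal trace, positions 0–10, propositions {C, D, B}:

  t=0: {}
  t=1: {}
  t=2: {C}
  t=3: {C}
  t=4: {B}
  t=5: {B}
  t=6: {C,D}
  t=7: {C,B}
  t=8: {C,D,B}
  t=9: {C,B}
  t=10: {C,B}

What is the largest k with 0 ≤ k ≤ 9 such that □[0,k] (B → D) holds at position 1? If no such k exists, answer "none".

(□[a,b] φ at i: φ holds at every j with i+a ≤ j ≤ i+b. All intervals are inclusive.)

(B → D) must hold from j=1 onward; find where it first fails.
  j=1: holds
  j=2: holds
  j=3: holds
  j=4: fails
Holds on [1,3], so largest k = 2.

2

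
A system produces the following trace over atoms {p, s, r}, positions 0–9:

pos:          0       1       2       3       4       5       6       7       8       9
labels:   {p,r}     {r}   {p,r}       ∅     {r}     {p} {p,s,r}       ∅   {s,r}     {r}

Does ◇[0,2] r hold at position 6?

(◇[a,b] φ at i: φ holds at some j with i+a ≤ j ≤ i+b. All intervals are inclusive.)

Check r at each j in [6,8]:
  j=6: true
  j=7: false
  j=8: true
Found at j=6 → formula holds.

Holds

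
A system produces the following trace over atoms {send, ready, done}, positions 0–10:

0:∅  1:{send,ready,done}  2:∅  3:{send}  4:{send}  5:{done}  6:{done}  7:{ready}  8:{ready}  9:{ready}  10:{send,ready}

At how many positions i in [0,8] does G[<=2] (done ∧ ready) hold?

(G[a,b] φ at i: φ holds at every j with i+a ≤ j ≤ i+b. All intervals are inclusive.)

Evaluate at each i in [0,8]:
  i=0: ✗ (fails at j=0)
  i=1: ✗ (fails at j=2)
  i=2: ✗ (fails at j=2)
  i=3: ✗ (fails at j=3)
  i=4: ✗ (fails at j=4)
  i=5: ✗ (fails at j=5)
  i=6: ✗ (fails at j=6)
  i=7: ✗ (fails at j=7)
  i=8: ✗ (fails at j=8)
Positions where it holds: {} → 0.

0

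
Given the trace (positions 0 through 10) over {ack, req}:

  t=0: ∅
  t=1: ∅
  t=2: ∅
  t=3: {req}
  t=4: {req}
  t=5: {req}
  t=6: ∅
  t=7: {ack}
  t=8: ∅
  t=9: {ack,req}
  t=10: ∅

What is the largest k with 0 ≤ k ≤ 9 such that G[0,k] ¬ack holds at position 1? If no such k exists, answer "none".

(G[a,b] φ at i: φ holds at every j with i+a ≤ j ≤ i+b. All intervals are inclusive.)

¬ack must hold from j=1 onward; find where it first fails.
  j=1: holds
  j=2: holds
  j=3: holds
  j=4: holds
  j=5: holds
  j=6: holds
  j=7: fails
Holds on [1,6], so largest k = 5.

5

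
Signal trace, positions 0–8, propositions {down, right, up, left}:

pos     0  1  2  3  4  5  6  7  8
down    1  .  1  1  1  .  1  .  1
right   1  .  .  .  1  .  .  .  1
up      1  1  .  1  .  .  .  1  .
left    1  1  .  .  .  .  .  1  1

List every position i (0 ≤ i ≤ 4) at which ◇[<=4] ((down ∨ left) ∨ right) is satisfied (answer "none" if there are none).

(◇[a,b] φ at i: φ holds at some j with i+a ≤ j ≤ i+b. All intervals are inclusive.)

0, 1, 2, 3, 4

Evaluate at each i in [0,4]:
  i=0: ✓ (witness j=0)
  i=1: ✓ (witness j=1)
  i=2: ✓ (witness j=2)
  i=3: ✓ (witness j=3)
  i=4: ✓ (witness j=4)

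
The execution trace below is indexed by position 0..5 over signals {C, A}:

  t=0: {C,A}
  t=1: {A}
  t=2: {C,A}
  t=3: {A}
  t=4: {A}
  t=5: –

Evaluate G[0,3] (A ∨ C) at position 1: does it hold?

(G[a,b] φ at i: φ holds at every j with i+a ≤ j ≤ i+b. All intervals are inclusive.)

Check (A ∨ C) at every j in [1,4]:
  j=1: true
  j=2: true
  j=3: true
  j=4: true
All positions satisfy it → formula holds.

Holds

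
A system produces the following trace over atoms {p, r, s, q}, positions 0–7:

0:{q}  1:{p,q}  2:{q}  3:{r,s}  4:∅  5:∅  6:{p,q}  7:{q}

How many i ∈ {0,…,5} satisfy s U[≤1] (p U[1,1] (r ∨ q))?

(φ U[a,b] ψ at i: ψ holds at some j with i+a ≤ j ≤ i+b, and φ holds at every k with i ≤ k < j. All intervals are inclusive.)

1

Evaluate at each i in [0,5]:
  i=0: ✗ (lhs fails at k=0 before rhs at j=1)
  i=1: ✓ (rhs at j=1)
  i=2: ✗ (no rhs in [2,3])
  i=3: ✗ (no rhs in [3,4])
  i=4: ✗ (no rhs in [4,5])
  i=5: ✗ (lhs fails at k=5 before rhs at j=6)
Positions where it holds: {1} → 1.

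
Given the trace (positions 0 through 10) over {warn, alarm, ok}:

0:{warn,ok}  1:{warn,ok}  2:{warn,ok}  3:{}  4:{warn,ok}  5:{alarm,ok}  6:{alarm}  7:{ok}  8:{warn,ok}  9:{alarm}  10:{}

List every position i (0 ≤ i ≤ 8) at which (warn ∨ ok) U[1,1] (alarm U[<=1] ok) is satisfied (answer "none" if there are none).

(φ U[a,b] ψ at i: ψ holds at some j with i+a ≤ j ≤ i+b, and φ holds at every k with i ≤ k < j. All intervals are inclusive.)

Evaluate at each i in [0,8]:
  i=0: ✓ (rhs at j=1; lhs holds on [0,0])
  i=1: ✓ (rhs at j=2; lhs holds on [1,1])
  i=2: ✗ (no rhs in [3,3])
  i=3: ✗ (lhs fails at k=3 before rhs at j=4)
  i=4: ✓ (rhs at j=5; lhs holds on [4,4])
  i=5: ✓ (rhs at j=6; lhs holds on [5,5])
  i=6: ✗ (lhs fails at k=6 before rhs at j=7)
  i=7: ✓ (rhs at j=8; lhs holds on [7,7])
  i=8: ✗ (no rhs in [9,9])

0, 1, 4, 5, 7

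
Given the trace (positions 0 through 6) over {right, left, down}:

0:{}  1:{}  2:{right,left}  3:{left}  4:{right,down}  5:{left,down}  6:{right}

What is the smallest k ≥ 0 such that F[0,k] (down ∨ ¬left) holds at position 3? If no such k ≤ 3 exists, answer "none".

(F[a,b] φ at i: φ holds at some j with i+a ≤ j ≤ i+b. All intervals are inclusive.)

Scan j = 3,4,… for (down ∨ ¬left):
  j=3: fails
  j=4: holds
First hit at j=4, so smallest k = 4-3 = 1.

1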